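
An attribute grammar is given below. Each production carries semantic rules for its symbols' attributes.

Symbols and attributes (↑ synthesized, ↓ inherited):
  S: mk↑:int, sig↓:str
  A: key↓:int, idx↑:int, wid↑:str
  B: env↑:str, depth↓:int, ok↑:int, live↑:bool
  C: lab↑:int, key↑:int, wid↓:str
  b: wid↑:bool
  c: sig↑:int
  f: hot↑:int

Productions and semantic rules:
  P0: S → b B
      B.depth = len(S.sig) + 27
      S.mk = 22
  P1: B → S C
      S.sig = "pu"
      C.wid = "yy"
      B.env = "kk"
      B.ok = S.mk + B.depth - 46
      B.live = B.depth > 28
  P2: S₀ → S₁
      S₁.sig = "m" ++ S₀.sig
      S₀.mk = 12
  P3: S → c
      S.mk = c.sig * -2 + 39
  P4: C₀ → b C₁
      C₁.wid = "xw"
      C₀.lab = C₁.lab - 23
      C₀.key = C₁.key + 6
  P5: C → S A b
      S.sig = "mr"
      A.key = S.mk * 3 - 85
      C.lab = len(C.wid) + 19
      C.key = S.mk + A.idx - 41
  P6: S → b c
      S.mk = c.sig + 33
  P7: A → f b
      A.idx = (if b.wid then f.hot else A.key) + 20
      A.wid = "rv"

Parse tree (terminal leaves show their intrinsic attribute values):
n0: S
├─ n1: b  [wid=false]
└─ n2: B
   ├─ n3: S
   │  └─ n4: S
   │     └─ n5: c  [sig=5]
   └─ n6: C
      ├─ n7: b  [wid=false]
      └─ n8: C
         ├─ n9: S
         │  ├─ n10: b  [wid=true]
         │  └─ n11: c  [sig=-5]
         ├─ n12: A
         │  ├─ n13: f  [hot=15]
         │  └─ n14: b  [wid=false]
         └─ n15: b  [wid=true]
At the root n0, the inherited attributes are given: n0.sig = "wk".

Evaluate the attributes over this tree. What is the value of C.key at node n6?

12

1. n0.sig = "wk"  [given at root]
2. n1.wid = false  [terminal]
3. n2.depth = 29  [len(S.sig) + 27]
4. n3.sig = "pu"  ["pu"]
5. n4.sig = "mpu"  ["m" ++ S₀.sig]
6. n5.sig = 5  [terminal]
7. n4.mk = 29  [c.sig * -2 + 39]
8. n3.mk = 12  [12]
9. n6.wid = "yy"  ["yy"]
10. n7.wid = false  [terminal]
11. n8.wid = "xw"  ["xw"]
12. n9.sig = "mr"  ["mr"]
13. n10.wid = true  [terminal]
14. n11.sig = -5  [terminal]
15. n9.mk = 28  [c.sig + 33]
16. n12.key = -1  [S.mk * 3 - 85]
17. n13.hot = 15  [terminal]
18. n14.wid = false  [terminal]
19. n12.idx = 19  [(if b.wid then f.hot else A.key) + 20]
20. n12.wid = "rv"  ["rv"]
21. n15.wid = true  [terminal]
22. n8.lab = 21  [len(C.wid) + 19]
23. n8.key = 6  [S.mk + A.idx - 41]
24. n6.lab = -2  [C₁.lab - 23]
25. n6.key = 12  [C₁.key + 6]
26. n2.env = "kk"  ["kk"]
27. n2.ok = -5  [S.mk + B.depth - 46]
28. n2.live = true  [B.depth > 28]
29. n0.mk = 22  [22]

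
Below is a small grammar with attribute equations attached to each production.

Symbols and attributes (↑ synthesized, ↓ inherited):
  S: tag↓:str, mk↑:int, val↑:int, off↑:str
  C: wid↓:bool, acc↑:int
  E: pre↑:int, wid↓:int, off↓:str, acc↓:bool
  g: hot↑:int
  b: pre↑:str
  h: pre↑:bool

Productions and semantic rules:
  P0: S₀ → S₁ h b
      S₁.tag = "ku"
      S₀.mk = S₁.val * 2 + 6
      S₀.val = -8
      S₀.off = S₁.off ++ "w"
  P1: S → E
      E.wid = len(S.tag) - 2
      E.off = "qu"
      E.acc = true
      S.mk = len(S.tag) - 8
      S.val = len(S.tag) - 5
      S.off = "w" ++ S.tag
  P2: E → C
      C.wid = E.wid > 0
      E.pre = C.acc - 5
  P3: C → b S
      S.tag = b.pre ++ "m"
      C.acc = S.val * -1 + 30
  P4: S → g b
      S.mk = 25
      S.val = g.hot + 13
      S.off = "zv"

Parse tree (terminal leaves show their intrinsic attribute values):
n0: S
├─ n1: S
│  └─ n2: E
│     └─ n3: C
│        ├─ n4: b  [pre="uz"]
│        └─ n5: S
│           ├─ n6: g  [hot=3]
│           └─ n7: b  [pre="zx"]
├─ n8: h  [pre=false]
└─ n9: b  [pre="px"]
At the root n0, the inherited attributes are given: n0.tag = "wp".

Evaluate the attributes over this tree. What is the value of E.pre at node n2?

9

1. n0.tag = "wp"  [given at root]
2. n1.tag = "ku"  ["ku"]
3. n2.wid = 0  [len(S.tag) - 2]
4. n2.off = "qu"  ["qu"]
5. n2.acc = true  [true]
6. n3.wid = false  [E.wid > 0]
7. n4.pre = "uz"  [terminal]
8. n5.tag = "uzm"  [b.pre ++ "m"]
9. n6.hot = 3  [terminal]
10. n7.pre = "zx"  [terminal]
11. n5.mk = 25  [25]
12. n5.val = 16  [g.hot + 13]
13. n5.off = "zv"  ["zv"]
14. n3.acc = 14  [S.val * -1 + 30]
15. n2.pre = 9  [C.acc - 5]
16. n1.mk = -6  [len(S.tag) - 8]
17. n1.val = -3  [len(S.tag) - 5]
18. n1.off = "wku"  ["w" ++ S.tag]
19. n8.pre = false  [terminal]
20. n9.pre = "px"  [terminal]
21. n0.mk = 0  [S₁.val * 2 + 6]
22. n0.val = -8  [-8]
23. n0.off = "wkuw"  [S₁.off ++ "w"]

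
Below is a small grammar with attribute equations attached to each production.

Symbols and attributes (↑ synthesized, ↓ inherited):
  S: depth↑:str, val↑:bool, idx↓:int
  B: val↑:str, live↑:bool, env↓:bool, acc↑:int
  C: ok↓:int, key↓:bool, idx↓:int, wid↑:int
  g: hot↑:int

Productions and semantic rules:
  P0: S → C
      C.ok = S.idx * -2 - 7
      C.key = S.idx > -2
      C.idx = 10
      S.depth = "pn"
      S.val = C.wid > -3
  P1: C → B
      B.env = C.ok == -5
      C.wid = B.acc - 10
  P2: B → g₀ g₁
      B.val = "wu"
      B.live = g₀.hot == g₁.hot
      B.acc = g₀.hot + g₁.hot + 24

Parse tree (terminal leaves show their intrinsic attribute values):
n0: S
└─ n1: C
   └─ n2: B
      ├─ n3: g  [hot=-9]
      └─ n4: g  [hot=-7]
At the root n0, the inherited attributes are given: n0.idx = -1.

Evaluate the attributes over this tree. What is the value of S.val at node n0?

1. n0.idx = -1  [given at root]
2. n1.ok = -5  [S.idx * -2 - 7]
3. n1.key = true  [S.idx > -2]
4. n1.idx = 10  [10]
5. n2.env = true  [C.ok == -5]
6. n3.hot = -9  [terminal]
7. n4.hot = -7  [terminal]
8. n2.val = "wu"  ["wu"]
9. n2.live = false  [g₀.hot == g₁.hot]
10. n2.acc = 8  [g₀.hot + g₁.hot + 24]
11. n1.wid = -2  [B.acc - 10]
12. n0.depth = "pn"  ["pn"]
13. n0.val = true  [C.wid > -3]

true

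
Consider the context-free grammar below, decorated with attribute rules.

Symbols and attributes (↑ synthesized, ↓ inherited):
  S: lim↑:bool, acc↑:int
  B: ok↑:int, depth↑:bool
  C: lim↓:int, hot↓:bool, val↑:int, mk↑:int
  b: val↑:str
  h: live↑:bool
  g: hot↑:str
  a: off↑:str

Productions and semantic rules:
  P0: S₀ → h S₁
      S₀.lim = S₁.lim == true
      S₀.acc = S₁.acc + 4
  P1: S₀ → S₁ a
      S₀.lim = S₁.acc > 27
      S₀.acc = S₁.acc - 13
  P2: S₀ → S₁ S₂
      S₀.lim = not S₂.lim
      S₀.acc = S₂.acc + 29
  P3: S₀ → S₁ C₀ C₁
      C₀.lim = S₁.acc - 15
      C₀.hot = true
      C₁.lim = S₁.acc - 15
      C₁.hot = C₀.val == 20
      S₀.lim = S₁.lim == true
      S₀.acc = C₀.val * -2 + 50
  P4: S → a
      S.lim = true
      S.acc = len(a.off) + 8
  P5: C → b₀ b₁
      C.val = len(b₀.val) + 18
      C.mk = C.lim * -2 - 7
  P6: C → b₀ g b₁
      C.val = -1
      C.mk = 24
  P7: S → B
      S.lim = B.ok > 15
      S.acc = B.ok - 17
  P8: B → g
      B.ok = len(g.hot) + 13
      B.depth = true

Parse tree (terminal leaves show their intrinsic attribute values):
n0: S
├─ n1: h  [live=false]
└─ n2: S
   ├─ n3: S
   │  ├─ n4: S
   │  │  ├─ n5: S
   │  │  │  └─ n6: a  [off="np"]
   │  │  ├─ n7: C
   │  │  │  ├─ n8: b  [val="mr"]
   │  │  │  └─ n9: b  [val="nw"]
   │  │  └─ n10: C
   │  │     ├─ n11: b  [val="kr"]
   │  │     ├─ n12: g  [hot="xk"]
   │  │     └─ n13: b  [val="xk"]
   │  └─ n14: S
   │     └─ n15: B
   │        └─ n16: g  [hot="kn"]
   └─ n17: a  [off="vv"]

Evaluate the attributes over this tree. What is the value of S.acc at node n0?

1. n1.live = false  [terminal]
2. n6.off = "np"  [terminal]
3. n5.lim = true  [true]
4. n5.acc = 10  [len(a.off) + 8]
5. n7.lim = -5  [S₁.acc - 15]
6. n7.hot = true  [true]
7. n8.val = "mr"  [terminal]
8. n9.val = "nw"  [terminal]
9. n7.val = 20  [len(b₀.val) + 18]
10. n7.mk = 3  [C.lim * -2 - 7]
11. n10.lim = -5  [S₁.acc - 15]
12. n10.hot = true  [C₀.val == 20]
13. n11.val = "kr"  [terminal]
14. n12.hot = "xk"  [terminal]
15. n13.val = "xk"  [terminal]
16. n10.val = -1  [-1]
17. n10.mk = 24  [24]
18. n4.lim = true  [S₁.lim == true]
19. n4.acc = 10  [C₀.val * -2 + 50]
20. n16.hot = "kn"  [terminal]
21. n15.ok = 15  [len(g.hot) + 13]
22. n15.depth = true  [true]
23. n14.lim = false  [B.ok > 15]
24. n14.acc = -2  [B.ok - 17]
25. n3.lim = true  [not S₂.lim]
26. n3.acc = 27  [S₂.acc + 29]
27. n17.off = "vv"  [terminal]
28. n2.lim = false  [S₁.acc > 27]
29. n2.acc = 14  [S₁.acc - 13]
30. n0.lim = false  [S₁.lim == true]
31. n0.acc = 18  [S₁.acc + 4]

18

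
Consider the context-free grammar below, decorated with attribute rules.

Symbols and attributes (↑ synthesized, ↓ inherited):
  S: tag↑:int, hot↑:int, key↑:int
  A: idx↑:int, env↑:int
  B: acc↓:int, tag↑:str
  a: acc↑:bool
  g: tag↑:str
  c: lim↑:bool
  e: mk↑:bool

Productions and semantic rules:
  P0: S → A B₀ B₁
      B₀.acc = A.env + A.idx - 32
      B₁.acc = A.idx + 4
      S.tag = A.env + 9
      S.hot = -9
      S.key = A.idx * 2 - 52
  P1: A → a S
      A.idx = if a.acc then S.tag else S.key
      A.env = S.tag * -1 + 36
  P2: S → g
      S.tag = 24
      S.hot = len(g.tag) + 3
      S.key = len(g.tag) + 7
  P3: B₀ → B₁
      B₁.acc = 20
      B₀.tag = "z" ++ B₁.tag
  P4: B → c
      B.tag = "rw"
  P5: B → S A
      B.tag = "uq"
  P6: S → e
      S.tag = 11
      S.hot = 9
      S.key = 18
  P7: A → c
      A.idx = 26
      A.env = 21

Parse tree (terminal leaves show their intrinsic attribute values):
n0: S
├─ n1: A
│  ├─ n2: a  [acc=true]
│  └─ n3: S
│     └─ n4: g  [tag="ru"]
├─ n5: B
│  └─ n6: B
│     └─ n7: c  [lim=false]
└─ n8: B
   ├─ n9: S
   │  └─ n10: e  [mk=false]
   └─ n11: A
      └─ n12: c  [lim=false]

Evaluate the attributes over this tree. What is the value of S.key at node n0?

-4

1. n2.acc = true  [terminal]
2. n4.tag = "ru"  [terminal]
3. n3.tag = 24  [24]
4. n3.hot = 5  [len(g.tag) + 3]
5. n3.key = 9  [len(g.tag) + 7]
6. n1.idx = 24  [if a.acc then S.tag else S.key]
7. n1.env = 12  [S.tag * -1 + 36]
8. n5.acc = 4  [A.env + A.idx - 32]
9. n6.acc = 20  [20]
10. n7.lim = false  [terminal]
11. n6.tag = "rw"  ["rw"]
12. n5.tag = "zrw"  ["z" ++ B₁.tag]
13. n8.acc = 28  [A.idx + 4]
14. n10.mk = false  [terminal]
15. n9.tag = 11  [11]
16. n9.hot = 9  [9]
17. n9.key = 18  [18]
18. n12.lim = false  [terminal]
19. n11.idx = 26  [26]
20. n11.env = 21  [21]
21. n8.tag = "uq"  ["uq"]
22. n0.tag = 21  [A.env + 9]
23. n0.hot = -9  [-9]
24. n0.key = -4  [A.idx * 2 - 52]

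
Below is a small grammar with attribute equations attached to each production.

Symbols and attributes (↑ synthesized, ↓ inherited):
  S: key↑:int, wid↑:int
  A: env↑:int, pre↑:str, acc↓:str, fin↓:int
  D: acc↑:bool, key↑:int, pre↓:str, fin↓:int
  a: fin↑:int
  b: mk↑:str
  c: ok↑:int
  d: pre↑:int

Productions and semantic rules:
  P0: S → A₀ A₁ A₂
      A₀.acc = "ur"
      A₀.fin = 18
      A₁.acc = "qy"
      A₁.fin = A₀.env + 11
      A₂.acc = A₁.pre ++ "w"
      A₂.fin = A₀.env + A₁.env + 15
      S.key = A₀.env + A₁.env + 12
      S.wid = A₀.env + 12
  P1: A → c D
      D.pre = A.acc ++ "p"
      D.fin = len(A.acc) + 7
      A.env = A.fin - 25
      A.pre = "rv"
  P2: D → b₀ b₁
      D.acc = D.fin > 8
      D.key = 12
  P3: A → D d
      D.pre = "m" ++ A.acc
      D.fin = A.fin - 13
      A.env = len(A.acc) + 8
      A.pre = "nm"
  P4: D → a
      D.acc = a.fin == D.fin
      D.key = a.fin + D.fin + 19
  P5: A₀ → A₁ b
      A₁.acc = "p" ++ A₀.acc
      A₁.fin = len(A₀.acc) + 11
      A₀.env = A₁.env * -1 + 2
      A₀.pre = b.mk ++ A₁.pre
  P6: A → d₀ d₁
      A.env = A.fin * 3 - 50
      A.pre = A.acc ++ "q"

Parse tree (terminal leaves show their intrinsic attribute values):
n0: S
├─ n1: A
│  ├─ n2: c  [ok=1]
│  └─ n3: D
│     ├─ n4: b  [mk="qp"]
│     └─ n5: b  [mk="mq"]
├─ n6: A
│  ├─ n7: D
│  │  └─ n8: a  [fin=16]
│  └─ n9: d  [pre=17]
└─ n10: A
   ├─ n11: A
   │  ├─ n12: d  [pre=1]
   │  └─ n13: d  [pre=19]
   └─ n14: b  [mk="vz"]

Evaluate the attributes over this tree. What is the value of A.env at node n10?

1. n1.acc = "ur"  ["ur"]
2. n1.fin = 18  [18]
3. n2.ok = 1  [terminal]
4. n3.pre = "urp"  [A.acc ++ "p"]
5. n3.fin = 9  [len(A.acc) + 7]
6. n4.mk = "qp"  [terminal]
7. n5.mk = "mq"  [terminal]
8. n3.acc = true  [D.fin > 8]
9. n3.key = 12  [12]
10. n1.env = -7  [A.fin - 25]
11. n1.pre = "rv"  ["rv"]
12. n6.acc = "qy"  ["qy"]
13. n6.fin = 4  [A₀.env + 11]
14. n7.pre = "mqy"  ["m" ++ A.acc]
15. n7.fin = -9  [A.fin - 13]
16. n8.fin = 16  [terminal]
17. n7.acc = false  [a.fin == D.fin]
18. n7.key = 26  [a.fin + D.fin + 19]
19. n9.pre = 17  [terminal]
20. n6.env = 10  [len(A.acc) + 8]
21. n6.pre = "nm"  ["nm"]
22. n10.acc = "nmw"  [A₁.pre ++ "w"]
23. n10.fin = 18  [A₀.env + A₁.env + 15]
24. n11.acc = "pnmw"  ["p" ++ A₀.acc]
25. n11.fin = 14  [len(A₀.acc) + 11]
26. n12.pre = 1  [terminal]
27. n13.pre = 19  [terminal]
28. n11.env = -8  [A.fin * 3 - 50]
29. n11.pre = "pnmwq"  [A.acc ++ "q"]
30. n14.mk = "vz"  [terminal]
31. n10.env = 10  [A₁.env * -1 + 2]
32. n10.pre = "vzpnmwq"  [b.mk ++ A₁.pre]
33. n0.key = 15  [A₀.env + A₁.env + 12]
34. n0.wid = 5  [A₀.env + 12]

10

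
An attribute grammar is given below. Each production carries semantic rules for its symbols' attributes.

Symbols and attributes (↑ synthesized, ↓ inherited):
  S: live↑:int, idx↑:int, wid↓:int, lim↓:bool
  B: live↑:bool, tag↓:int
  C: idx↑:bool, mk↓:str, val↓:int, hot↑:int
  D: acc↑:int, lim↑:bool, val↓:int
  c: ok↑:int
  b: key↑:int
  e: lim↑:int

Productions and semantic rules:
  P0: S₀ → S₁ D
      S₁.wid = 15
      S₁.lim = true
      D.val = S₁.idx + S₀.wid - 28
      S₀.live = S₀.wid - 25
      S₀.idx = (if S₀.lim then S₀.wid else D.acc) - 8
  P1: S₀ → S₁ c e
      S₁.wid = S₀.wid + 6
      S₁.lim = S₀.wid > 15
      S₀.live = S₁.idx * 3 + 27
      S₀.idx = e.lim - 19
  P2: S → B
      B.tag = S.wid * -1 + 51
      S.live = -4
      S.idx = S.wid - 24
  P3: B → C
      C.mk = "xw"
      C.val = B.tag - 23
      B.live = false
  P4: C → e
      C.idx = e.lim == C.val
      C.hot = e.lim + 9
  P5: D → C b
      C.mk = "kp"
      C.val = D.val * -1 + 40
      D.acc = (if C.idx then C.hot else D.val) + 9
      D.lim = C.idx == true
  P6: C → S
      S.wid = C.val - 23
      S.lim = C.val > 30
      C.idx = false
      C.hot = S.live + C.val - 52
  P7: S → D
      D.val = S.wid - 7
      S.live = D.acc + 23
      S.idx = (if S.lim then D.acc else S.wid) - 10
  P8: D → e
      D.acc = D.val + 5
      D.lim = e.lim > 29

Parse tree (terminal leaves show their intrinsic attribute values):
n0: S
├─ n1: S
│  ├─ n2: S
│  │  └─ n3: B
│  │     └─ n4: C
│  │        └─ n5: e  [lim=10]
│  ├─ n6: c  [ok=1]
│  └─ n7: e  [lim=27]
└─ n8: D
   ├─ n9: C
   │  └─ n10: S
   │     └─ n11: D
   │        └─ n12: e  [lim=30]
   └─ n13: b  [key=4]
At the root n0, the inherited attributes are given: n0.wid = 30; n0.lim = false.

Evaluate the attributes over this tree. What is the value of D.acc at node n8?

19

1. n0.wid = 30  [given at root]
2. n0.lim = false  [given at root]
3. n1.wid = 15  [15]
4. n1.lim = true  [true]
5. n2.wid = 21  [S₀.wid + 6]
6. n2.lim = false  [S₀.wid > 15]
7. n3.tag = 30  [S.wid * -1 + 51]
8. n4.mk = "xw"  ["xw"]
9. n4.val = 7  [B.tag - 23]
10. n5.lim = 10  [terminal]
11. n4.idx = false  [e.lim == C.val]
12. n4.hot = 19  [e.lim + 9]
13. n3.live = false  [false]
14. n2.live = -4  [-4]
15. n2.idx = -3  [S.wid - 24]
16. n6.ok = 1  [terminal]
17. n7.lim = 27  [terminal]
18. n1.live = 18  [S₁.idx * 3 + 27]
19. n1.idx = 8  [e.lim - 19]
20. n8.val = 10  [S₁.idx + S₀.wid - 28]
21. n9.mk = "kp"  ["kp"]
22. n9.val = 30  [D.val * -1 + 40]
23. n10.wid = 7  [C.val - 23]
24. n10.lim = false  [C.val > 30]
25. n11.val = 0  [S.wid - 7]
26. n12.lim = 30  [terminal]
27. n11.acc = 5  [D.val + 5]
28. n11.lim = true  [e.lim > 29]
29. n10.live = 28  [D.acc + 23]
30. n10.idx = -3  [(if S.lim then D.acc else S.wid) - 10]
31. n9.idx = false  [false]
32. n9.hot = 6  [S.live + C.val - 52]
33. n13.key = 4  [terminal]
34. n8.acc = 19  [(if C.idx then C.hot else D.val) + 9]
35. n8.lim = false  [C.idx == true]
36. n0.live = 5  [S₀.wid - 25]
37. n0.idx = 11  [(if S₀.lim then S₀.wid else D.acc) - 8]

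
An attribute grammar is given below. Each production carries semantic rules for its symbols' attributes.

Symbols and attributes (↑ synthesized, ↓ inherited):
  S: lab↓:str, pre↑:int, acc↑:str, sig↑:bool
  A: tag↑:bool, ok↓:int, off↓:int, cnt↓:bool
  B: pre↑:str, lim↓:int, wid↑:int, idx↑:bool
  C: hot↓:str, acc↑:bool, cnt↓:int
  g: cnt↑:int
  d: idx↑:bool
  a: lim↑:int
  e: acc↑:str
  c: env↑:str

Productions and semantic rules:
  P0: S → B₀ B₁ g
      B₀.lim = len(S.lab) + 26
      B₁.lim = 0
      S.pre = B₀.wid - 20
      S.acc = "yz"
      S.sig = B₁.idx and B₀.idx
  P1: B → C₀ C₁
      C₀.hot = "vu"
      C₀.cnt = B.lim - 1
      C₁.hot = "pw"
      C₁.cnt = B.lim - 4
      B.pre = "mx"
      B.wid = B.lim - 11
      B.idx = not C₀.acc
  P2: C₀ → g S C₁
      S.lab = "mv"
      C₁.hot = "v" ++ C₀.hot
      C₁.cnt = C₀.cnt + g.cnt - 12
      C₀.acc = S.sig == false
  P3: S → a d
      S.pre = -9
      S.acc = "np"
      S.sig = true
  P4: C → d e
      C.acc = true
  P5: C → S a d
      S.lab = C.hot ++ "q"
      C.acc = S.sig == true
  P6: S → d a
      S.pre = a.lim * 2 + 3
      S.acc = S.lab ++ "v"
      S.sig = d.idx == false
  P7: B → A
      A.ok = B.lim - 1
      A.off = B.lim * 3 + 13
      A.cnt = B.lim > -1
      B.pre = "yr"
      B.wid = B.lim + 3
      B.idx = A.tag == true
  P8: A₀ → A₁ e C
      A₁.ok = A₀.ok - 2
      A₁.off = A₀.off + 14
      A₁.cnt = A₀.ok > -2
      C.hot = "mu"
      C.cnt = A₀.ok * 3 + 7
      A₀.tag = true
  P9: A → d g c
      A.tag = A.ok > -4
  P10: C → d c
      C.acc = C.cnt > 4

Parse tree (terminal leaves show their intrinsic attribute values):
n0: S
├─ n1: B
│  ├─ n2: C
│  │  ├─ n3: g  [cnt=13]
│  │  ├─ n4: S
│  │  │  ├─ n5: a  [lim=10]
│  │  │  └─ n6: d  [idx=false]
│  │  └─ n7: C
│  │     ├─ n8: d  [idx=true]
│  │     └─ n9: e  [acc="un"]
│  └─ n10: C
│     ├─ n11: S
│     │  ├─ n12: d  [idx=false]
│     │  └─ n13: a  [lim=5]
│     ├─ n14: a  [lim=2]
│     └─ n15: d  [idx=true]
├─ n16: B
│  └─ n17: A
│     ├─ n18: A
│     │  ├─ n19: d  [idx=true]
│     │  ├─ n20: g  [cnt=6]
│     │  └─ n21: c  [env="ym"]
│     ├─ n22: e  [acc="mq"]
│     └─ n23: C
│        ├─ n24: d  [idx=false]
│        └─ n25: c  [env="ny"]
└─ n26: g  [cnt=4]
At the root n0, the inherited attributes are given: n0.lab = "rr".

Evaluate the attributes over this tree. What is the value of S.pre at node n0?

-3

1. n0.lab = "rr"  [given at root]
2. n1.lim = 28  [len(S.lab) + 26]
3. n2.hot = "vu"  ["vu"]
4. n2.cnt = 27  [B.lim - 1]
5. n3.cnt = 13  [terminal]
6. n4.lab = "mv"  ["mv"]
7. n5.lim = 10  [terminal]
8. n6.idx = false  [terminal]
9. n4.pre = -9  [-9]
10. n4.acc = "np"  ["np"]
11. n4.sig = true  [true]
12. n7.hot = "vvu"  ["v" ++ C₀.hot]
13. n7.cnt = 28  [C₀.cnt + g.cnt - 12]
14. n8.idx = true  [terminal]
15. n9.acc = "un"  [terminal]
16. n7.acc = true  [true]
17. n2.acc = false  [S.sig == false]
18. n10.hot = "pw"  ["pw"]
19. n10.cnt = 24  [B.lim - 4]
20. n11.lab = "pwq"  [C.hot ++ "q"]
21. n12.idx = false  [terminal]
22. n13.lim = 5  [terminal]
23. n11.pre = 13  [a.lim * 2 + 3]
24. n11.acc = "pwqv"  [S.lab ++ "v"]
25. n11.sig = true  [d.idx == false]
26. n14.lim = 2  [terminal]
27. n15.idx = true  [terminal]
28. n10.acc = true  [S.sig == true]
29. n1.pre = "mx"  ["mx"]
30. n1.wid = 17  [B.lim - 11]
31. n1.idx = true  [not C₀.acc]
32. n16.lim = 0  [0]
33. n17.ok = -1  [B.lim - 1]
34. n17.off = 13  [B.lim * 3 + 13]
35. n17.cnt = true  [B.lim > -1]
36. n18.ok = -3  [A₀.ok - 2]
37. n18.off = 27  [A₀.off + 14]
38. n18.cnt = true  [A₀.ok > -2]
39. n19.idx = true  [terminal]
40. n20.cnt = 6  [terminal]
41. n21.env = "ym"  [terminal]
42. n18.tag = true  [A.ok > -4]
43. n22.acc = "mq"  [terminal]
44. n23.hot = "mu"  ["mu"]
45. n23.cnt = 4  [A₀.ok * 3 + 7]
46. n24.idx = false  [terminal]
47. n25.env = "ny"  [terminal]
48. n23.acc = false  [C.cnt > 4]
49. n17.tag = true  [true]
50. n16.pre = "yr"  ["yr"]
51. n16.wid = 3  [B.lim + 3]
52. n16.idx = true  [A.tag == true]
53. n26.cnt = 4  [terminal]
54. n0.pre = -3  [B₀.wid - 20]
55. n0.acc = "yz"  ["yz"]
56. n0.sig = true  [B₁.idx and B₀.idx]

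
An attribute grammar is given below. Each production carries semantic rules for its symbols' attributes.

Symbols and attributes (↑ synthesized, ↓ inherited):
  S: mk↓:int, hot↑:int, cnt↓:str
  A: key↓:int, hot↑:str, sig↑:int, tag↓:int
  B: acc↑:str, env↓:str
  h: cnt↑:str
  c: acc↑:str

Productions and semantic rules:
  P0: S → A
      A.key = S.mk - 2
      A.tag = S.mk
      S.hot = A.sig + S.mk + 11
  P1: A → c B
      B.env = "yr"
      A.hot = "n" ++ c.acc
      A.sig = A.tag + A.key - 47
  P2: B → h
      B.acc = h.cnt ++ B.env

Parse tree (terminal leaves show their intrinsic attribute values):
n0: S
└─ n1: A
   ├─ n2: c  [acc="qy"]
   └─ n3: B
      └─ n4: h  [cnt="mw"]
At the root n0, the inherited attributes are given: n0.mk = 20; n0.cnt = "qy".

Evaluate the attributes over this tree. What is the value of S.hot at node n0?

1. n0.mk = 20  [given at root]
2. n0.cnt = "qy"  [given at root]
3. n1.key = 18  [S.mk - 2]
4. n1.tag = 20  [S.mk]
5. n2.acc = "qy"  [terminal]
6. n3.env = "yr"  ["yr"]
7. n4.cnt = "mw"  [terminal]
8. n3.acc = "mwyr"  [h.cnt ++ B.env]
9. n1.hot = "nqy"  ["n" ++ c.acc]
10. n1.sig = -9  [A.tag + A.key - 47]
11. n0.hot = 22  [A.sig + S.mk + 11]

22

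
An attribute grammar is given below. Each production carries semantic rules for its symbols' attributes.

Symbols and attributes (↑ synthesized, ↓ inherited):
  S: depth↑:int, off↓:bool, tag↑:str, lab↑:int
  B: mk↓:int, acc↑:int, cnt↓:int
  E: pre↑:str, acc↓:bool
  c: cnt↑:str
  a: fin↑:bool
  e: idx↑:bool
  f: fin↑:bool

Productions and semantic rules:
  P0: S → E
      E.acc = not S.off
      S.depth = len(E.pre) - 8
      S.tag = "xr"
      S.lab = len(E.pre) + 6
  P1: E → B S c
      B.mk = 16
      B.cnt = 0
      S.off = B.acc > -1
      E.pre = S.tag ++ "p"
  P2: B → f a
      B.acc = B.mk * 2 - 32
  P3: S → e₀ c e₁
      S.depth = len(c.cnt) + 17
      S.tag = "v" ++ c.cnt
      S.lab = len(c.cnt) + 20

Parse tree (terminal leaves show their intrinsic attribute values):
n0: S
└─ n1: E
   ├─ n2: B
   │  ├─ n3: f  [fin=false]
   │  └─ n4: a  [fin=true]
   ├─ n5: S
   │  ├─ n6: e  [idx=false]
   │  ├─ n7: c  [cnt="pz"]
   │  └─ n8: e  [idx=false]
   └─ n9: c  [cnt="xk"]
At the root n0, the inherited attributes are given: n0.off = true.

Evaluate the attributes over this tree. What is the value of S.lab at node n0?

10

1. n0.off = true  [given at root]
2. n1.acc = false  [not S.off]
3. n2.mk = 16  [16]
4. n2.cnt = 0  [0]
5. n3.fin = false  [terminal]
6. n4.fin = true  [terminal]
7. n2.acc = 0  [B.mk * 2 - 32]
8. n5.off = true  [B.acc > -1]
9. n6.idx = false  [terminal]
10. n7.cnt = "pz"  [terminal]
11. n8.idx = false  [terminal]
12. n5.depth = 19  [len(c.cnt) + 17]
13. n5.tag = "vpz"  ["v" ++ c.cnt]
14. n5.lab = 22  [len(c.cnt) + 20]
15. n9.cnt = "xk"  [terminal]
16. n1.pre = "vpzp"  [S.tag ++ "p"]
17. n0.depth = -4  [len(E.pre) - 8]
18. n0.tag = "xr"  ["xr"]
19. n0.lab = 10  [len(E.pre) + 6]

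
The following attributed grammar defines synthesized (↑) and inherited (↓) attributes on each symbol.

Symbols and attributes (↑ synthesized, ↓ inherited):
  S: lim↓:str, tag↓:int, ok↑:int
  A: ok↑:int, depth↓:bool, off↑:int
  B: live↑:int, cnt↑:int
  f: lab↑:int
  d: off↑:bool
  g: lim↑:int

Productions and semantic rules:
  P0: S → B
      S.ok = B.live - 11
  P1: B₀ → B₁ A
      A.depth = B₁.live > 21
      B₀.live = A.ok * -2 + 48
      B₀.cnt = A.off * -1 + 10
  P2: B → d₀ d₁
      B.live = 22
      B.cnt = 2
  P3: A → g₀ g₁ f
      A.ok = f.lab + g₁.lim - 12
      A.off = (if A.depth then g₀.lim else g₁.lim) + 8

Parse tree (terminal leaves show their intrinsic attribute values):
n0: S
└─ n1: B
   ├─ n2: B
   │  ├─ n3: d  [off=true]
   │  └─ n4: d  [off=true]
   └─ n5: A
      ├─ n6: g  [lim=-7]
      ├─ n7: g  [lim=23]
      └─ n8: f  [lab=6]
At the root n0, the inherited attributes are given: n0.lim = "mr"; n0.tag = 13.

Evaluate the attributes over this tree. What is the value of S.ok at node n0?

1. n0.lim = "mr"  [given at root]
2. n0.tag = 13  [given at root]
3. n3.off = true  [terminal]
4. n4.off = true  [terminal]
5. n2.live = 22  [22]
6. n2.cnt = 2  [2]
7. n5.depth = true  [B₁.live > 21]
8. n6.lim = -7  [terminal]
9. n7.lim = 23  [terminal]
10. n8.lab = 6  [terminal]
11. n5.ok = 17  [f.lab + g₁.lim - 12]
12. n5.off = 1  [(if A.depth then g₀.lim else g₁.lim) + 8]
13. n1.live = 14  [A.ok * -2 + 48]
14. n1.cnt = 9  [A.off * -1 + 10]
15. n0.ok = 3  [B.live - 11]

3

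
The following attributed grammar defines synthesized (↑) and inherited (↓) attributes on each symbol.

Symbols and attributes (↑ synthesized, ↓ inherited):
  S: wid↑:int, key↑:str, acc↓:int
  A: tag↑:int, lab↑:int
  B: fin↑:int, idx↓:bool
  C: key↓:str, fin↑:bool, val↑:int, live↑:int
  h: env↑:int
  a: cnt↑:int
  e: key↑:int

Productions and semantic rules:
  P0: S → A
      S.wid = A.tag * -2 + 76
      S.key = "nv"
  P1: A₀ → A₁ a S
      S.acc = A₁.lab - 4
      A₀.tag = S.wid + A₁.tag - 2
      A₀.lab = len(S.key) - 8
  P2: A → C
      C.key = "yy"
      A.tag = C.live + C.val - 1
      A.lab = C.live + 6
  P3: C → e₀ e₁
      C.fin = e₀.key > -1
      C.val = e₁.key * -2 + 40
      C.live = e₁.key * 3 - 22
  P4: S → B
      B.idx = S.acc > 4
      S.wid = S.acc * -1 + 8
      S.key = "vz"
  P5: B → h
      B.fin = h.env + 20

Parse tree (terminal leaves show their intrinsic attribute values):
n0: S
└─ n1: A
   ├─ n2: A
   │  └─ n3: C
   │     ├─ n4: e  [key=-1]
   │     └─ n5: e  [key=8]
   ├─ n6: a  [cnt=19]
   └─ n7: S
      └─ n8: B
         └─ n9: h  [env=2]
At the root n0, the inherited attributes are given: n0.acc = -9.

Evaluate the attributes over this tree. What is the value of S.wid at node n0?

22

1. n0.acc = -9  [given at root]
2. n3.key = "yy"  ["yy"]
3. n4.key = -1  [terminal]
4. n5.key = 8  [terminal]
5. n3.fin = false  [e₀.key > -1]
6. n3.val = 24  [e₁.key * -2 + 40]
7. n3.live = 2  [e₁.key * 3 - 22]
8. n2.tag = 25  [C.live + C.val - 1]
9. n2.lab = 8  [C.live + 6]
10. n6.cnt = 19  [terminal]
11. n7.acc = 4  [A₁.lab - 4]
12. n8.idx = false  [S.acc > 4]
13. n9.env = 2  [terminal]
14. n8.fin = 22  [h.env + 20]
15. n7.wid = 4  [S.acc * -1 + 8]
16. n7.key = "vz"  ["vz"]
17. n1.tag = 27  [S.wid + A₁.tag - 2]
18. n1.lab = -6  [len(S.key) - 8]
19. n0.wid = 22  [A.tag * -2 + 76]
20. n0.key = "nv"  ["nv"]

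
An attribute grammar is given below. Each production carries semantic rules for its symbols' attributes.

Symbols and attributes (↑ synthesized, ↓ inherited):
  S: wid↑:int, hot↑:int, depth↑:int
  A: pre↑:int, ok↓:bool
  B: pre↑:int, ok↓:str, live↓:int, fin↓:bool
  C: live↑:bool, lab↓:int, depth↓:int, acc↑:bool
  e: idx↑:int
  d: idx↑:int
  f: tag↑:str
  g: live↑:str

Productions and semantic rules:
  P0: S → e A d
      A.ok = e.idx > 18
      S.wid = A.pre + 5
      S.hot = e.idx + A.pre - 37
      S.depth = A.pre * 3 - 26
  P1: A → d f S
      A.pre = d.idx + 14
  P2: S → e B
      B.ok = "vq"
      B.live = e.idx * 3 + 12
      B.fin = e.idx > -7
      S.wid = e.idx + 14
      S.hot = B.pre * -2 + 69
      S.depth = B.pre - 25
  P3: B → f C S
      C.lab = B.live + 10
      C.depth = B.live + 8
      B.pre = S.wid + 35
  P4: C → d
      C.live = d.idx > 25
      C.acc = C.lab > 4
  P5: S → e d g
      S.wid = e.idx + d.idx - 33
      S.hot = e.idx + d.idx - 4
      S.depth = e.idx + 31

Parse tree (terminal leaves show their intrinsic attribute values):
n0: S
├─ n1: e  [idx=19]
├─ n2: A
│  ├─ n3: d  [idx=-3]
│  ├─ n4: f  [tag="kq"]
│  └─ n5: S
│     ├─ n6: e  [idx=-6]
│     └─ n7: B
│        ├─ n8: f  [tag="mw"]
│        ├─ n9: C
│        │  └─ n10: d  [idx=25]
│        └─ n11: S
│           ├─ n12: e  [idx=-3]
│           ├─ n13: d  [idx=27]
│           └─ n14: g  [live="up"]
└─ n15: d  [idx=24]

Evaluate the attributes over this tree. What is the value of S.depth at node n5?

1. n1.idx = 19  [terminal]
2. n2.ok = true  [e.idx > 18]
3. n3.idx = -3  [terminal]
4. n4.tag = "kq"  [terminal]
5. n6.idx = -6  [terminal]
6. n7.ok = "vq"  ["vq"]
7. n7.live = -6  [e.idx * 3 + 12]
8. n7.fin = true  [e.idx > -7]
9. n8.tag = "mw"  [terminal]
10. n9.lab = 4  [B.live + 10]
11. n9.depth = 2  [B.live + 8]
12. n10.idx = 25  [terminal]
13. n9.live = false  [d.idx > 25]
14. n9.acc = false  [C.lab > 4]
15. n12.idx = -3  [terminal]
16. n13.idx = 27  [terminal]
17. n14.live = "up"  [terminal]
18. n11.wid = -9  [e.idx + d.idx - 33]
19. n11.hot = 20  [e.idx + d.idx - 4]
20. n11.depth = 28  [e.idx + 31]
21. n7.pre = 26  [S.wid + 35]
22. n5.wid = 8  [e.idx + 14]
23. n5.hot = 17  [B.pre * -2 + 69]
24. n5.depth = 1  [B.pre - 25]
25. n2.pre = 11  [d.idx + 14]
26. n15.idx = 24  [terminal]
27. n0.wid = 16  [A.pre + 5]
28. n0.hot = -7  [e.idx + A.pre - 37]
29. n0.depth = 7  [A.pre * 3 - 26]

1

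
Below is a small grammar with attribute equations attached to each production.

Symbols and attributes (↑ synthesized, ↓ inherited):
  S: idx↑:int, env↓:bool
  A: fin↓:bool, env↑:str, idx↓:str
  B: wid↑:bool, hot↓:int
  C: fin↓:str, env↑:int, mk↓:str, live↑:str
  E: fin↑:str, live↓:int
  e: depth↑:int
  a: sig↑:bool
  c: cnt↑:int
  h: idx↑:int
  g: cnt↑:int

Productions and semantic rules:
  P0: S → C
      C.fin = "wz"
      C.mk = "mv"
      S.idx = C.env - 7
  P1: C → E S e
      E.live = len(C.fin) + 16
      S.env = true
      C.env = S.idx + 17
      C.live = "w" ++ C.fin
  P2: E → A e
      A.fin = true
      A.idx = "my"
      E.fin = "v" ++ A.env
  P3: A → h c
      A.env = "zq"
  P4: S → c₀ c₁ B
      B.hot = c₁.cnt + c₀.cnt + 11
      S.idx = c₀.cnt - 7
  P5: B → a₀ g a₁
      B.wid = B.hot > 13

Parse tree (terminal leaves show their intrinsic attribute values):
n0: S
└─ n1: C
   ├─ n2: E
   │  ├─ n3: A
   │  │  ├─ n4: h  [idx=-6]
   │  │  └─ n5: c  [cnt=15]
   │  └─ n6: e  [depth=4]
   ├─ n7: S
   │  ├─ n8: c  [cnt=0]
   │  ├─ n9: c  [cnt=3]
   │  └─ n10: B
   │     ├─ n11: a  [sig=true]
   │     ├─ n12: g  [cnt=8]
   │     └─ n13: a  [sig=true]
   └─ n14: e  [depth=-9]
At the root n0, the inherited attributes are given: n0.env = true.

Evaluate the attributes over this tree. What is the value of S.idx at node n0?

3

1. n0.env = true  [given at root]
2. n1.fin = "wz"  ["wz"]
3. n1.mk = "mv"  ["mv"]
4. n2.live = 18  [len(C.fin) + 16]
5. n3.fin = true  [true]
6. n3.idx = "my"  ["my"]
7. n4.idx = -6  [terminal]
8. n5.cnt = 15  [terminal]
9. n3.env = "zq"  ["zq"]
10. n6.depth = 4  [terminal]
11. n2.fin = "vzq"  ["v" ++ A.env]
12. n7.env = true  [true]
13. n8.cnt = 0  [terminal]
14. n9.cnt = 3  [terminal]
15. n10.hot = 14  [c₁.cnt + c₀.cnt + 11]
16. n11.sig = true  [terminal]
17. n12.cnt = 8  [terminal]
18. n13.sig = true  [terminal]
19. n10.wid = true  [B.hot > 13]
20. n7.idx = -7  [c₀.cnt - 7]
21. n14.depth = -9  [terminal]
22. n1.env = 10  [S.idx + 17]
23. n1.live = "wwz"  ["w" ++ C.fin]
24. n0.idx = 3  [C.env - 7]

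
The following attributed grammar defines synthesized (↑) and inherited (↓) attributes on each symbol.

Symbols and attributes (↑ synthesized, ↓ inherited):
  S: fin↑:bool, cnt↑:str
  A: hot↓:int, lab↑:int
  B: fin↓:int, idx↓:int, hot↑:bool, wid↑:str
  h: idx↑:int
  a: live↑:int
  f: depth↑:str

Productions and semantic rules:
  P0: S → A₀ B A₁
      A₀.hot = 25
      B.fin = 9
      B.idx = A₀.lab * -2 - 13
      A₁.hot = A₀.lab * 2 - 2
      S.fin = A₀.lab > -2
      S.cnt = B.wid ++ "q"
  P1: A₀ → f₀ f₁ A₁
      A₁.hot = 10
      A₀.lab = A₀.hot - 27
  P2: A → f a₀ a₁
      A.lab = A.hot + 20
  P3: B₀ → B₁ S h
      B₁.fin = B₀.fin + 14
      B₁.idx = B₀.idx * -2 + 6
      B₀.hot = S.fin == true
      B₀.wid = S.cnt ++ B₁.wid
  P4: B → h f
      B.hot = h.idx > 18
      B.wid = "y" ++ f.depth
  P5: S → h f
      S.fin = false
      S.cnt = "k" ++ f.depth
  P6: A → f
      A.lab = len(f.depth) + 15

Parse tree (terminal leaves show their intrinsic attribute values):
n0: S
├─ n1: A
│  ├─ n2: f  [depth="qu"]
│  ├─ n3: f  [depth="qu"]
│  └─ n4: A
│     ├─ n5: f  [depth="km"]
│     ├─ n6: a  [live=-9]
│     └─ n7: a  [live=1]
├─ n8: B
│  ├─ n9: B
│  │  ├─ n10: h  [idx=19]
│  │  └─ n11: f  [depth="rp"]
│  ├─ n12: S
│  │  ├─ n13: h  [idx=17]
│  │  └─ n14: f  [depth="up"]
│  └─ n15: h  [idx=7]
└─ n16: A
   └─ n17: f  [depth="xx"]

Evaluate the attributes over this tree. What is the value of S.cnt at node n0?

"kupyrpq"

1. n1.hot = 25  [25]
2. n2.depth = "qu"  [terminal]
3. n3.depth = "qu"  [terminal]
4. n4.hot = 10  [10]
5. n5.depth = "km"  [terminal]
6. n6.live = -9  [terminal]
7. n7.live = 1  [terminal]
8. n4.lab = 30  [A.hot + 20]
9. n1.lab = -2  [A₀.hot - 27]
10. n8.fin = 9  [9]
11. n8.idx = -9  [A₀.lab * -2 - 13]
12. n9.fin = 23  [B₀.fin + 14]
13. n9.idx = 24  [B₀.idx * -2 + 6]
14. n10.idx = 19  [terminal]
15. n11.depth = "rp"  [terminal]
16. n9.hot = true  [h.idx > 18]
17. n9.wid = "yrp"  ["y" ++ f.depth]
18. n13.idx = 17  [terminal]
19. n14.depth = "up"  [terminal]
20. n12.fin = false  [false]
21. n12.cnt = "kup"  ["k" ++ f.depth]
22. n15.idx = 7  [terminal]
23. n8.hot = false  [S.fin == true]
24. n8.wid = "kupyrp"  [S.cnt ++ B₁.wid]
25. n16.hot = -6  [A₀.lab * 2 - 2]
26. n17.depth = "xx"  [terminal]
27. n16.lab = 17  [len(f.depth) + 15]
28. n0.fin = false  [A₀.lab > -2]
29. n0.cnt = "kupyrpq"  [B.wid ++ "q"]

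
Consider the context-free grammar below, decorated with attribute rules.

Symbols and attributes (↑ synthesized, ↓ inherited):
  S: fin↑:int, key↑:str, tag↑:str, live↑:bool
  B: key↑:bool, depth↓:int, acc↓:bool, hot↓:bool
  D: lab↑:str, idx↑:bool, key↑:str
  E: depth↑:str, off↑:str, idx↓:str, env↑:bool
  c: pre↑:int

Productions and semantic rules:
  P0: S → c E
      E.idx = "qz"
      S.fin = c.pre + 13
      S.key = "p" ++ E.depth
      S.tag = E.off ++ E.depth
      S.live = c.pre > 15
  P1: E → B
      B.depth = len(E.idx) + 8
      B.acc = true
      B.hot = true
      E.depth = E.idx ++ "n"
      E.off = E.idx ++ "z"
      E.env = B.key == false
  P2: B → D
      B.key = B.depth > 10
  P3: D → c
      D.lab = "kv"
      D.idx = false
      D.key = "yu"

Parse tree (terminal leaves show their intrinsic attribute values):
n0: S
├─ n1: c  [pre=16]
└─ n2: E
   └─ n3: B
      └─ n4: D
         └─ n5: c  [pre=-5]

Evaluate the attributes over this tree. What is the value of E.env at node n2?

true

1. n1.pre = 16  [terminal]
2. n2.idx = "qz"  ["qz"]
3. n3.depth = 10  [len(E.idx) + 8]
4. n3.acc = true  [true]
5. n3.hot = true  [true]
6. n5.pre = -5  [terminal]
7. n4.lab = "kv"  ["kv"]
8. n4.idx = false  [false]
9. n4.key = "yu"  ["yu"]
10. n3.key = false  [B.depth > 10]
11. n2.depth = "qzn"  [E.idx ++ "n"]
12. n2.off = "qzz"  [E.idx ++ "z"]
13. n2.env = true  [B.key == false]
14. n0.fin = 29  [c.pre + 13]
15. n0.key = "pqzn"  ["p" ++ E.depth]
16. n0.tag = "qzzqzn"  [E.off ++ E.depth]
17. n0.live = true  [c.pre > 15]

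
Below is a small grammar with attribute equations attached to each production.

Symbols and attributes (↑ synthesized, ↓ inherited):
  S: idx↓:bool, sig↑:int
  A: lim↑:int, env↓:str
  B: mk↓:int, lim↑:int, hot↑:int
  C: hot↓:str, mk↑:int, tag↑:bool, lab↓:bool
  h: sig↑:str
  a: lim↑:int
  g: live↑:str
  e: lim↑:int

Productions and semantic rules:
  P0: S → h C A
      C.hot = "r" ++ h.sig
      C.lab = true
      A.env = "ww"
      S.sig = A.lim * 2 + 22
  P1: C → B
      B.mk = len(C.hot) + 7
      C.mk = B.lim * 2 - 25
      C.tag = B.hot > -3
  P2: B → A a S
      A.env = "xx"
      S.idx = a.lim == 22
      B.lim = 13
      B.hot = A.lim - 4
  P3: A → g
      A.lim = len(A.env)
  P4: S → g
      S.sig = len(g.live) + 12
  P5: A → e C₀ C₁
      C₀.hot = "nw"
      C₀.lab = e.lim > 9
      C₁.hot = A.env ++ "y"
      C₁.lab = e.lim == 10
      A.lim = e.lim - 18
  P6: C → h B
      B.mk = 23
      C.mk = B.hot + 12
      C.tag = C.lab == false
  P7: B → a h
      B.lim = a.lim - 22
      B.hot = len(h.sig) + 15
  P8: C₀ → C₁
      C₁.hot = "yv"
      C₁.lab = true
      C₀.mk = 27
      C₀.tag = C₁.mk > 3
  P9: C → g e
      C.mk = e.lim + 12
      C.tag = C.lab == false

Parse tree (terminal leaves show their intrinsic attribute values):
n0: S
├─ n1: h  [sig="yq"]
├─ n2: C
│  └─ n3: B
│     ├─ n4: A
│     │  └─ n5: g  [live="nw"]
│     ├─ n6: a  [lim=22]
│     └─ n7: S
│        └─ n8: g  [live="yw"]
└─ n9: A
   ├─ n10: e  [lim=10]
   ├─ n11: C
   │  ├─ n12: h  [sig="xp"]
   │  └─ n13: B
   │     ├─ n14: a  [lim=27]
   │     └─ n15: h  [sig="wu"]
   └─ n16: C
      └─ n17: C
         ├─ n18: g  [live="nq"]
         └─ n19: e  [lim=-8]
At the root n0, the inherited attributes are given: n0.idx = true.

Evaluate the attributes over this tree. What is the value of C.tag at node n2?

true

1. n0.idx = true  [given at root]
2. n1.sig = "yq"  [terminal]
3. n2.hot = "ryq"  ["r" ++ h.sig]
4. n2.lab = true  [true]
5. n3.mk = 10  [len(C.hot) + 7]
6. n4.env = "xx"  ["xx"]
7. n5.live = "nw"  [terminal]
8. n4.lim = 2  [len(A.env)]
9. n6.lim = 22  [terminal]
10. n7.idx = true  [a.lim == 22]
11. n8.live = "yw"  [terminal]
12. n7.sig = 14  [len(g.live) + 12]
13. n3.lim = 13  [13]
14. n3.hot = -2  [A.lim - 4]
15. n2.mk = 1  [B.lim * 2 - 25]
16. n2.tag = true  [B.hot > -3]
17. n9.env = "ww"  ["ww"]
18. n10.lim = 10  [terminal]
19. n11.hot = "nw"  ["nw"]
20. n11.lab = true  [e.lim > 9]
21. n12.sig = "xp"  [terminal]
22. n13.mk = 23  [23]
23. n14.lim = 27  [terminal]
24. n15.sig = "wu"  [terminal]
25. n13.lim = 5  [a.lim - 22]
26. n13.hot = 17  [len(h.sig) + 15]
27. n11.mk = 29  [B.hot + 12]
28. n11.tag = false  [C.lab == false]
29. n16.hot = "wwy"  [A.env ++ "y"]
30. n16.lab = true  [e.lim == 10]
31. n17.hot = "yv"  ["yv"]
32. n17.lab = true  [true]
33. n18.live = "nq"  [terminal]
34. n19.lim = -8  [terminal]
35. n17.mk = 4  [e.lim + 12]
36. n17.tag = false  [C.lab == false]
37. n16.mk = 27  [27]
38. n16.tag = true  [C₁.mk > 3]
39. n9.lim = -8  [e.lim - 18]
40. n0.sig = 6  [A.lim * 2 + 22]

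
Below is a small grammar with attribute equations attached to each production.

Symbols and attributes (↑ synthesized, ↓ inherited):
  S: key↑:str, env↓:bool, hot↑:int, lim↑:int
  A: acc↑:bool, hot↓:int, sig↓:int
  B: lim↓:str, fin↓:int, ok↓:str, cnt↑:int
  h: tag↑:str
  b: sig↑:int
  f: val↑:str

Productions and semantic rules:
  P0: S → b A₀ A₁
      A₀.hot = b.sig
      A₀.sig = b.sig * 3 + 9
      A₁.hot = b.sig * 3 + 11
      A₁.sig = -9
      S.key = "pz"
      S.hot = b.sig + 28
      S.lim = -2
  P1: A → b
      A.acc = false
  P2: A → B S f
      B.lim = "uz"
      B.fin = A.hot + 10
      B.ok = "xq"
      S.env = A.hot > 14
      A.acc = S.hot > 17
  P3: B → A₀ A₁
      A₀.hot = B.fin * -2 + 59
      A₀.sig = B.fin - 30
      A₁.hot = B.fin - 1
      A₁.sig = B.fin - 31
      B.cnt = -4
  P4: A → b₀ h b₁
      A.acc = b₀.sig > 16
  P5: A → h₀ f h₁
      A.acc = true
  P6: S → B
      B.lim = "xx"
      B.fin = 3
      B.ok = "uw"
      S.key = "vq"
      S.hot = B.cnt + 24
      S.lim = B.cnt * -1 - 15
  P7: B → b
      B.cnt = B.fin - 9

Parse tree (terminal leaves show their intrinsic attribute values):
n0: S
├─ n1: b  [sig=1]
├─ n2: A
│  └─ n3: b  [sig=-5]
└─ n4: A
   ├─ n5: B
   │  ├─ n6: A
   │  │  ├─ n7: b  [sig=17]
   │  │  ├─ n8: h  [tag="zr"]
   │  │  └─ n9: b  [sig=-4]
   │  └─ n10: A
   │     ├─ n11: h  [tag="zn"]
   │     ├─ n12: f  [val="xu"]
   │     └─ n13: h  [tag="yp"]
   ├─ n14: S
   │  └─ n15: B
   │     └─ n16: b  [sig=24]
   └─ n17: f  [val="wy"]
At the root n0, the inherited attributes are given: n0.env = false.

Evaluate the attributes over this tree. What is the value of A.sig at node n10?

-7

1. n0.env = false  [given at root]
2. n1.sig = 1  [terminal]
3. n2.hot = 1  [b.sig]
4. n2.sig = 12  [b.sig * 3 + 9]
5. n3.sig = -5  [terminal]
6. n2.acc = false  [false]
7. n4.hot = 14  [b.sig * 3 + 11]
8. n4.sig = -9  [-9]
9. n5.lim = "uz"  ["uz"]
10. n5.fin = 24  [A.hot + 10]
11. n5.ok = "xq"  ["xq"]
12. n6.hot = 11  [B.fin * -2 + 59]
13. n6.sig = -6  [B.fin - 30]
14. n7.sig = 17  [terminal]
15. n8.tag = "zr"  [terminal]
16. n9.sig = -4  [terminal]
17. n6.acc = true  [b₀.sig > 16]
18. n10.hot = 23  [B.fin - 1]
19. n10.sig = -7  [B.fin - 31]
20. n11.tag = "zn"  [terminal]
21. n12.val = "xu"  [terminal]
22. n13.tag = "yp"  [terminal]
23. n10.acc = true  [true]
24. n5.cnt = -4  [-4]
25. n14.env = false  [A.hot > 14]
26. n15.lim = "xx"  ["xx"]
27. n15.fin = 3  [3]
28. n15.ok = "uw"  ["uw"]
29. n16.sig = 24  [terminal]
30. n15.cnt = -6  [B.fin - 9]
31. n14.key = "vq"  ["vq"]
32. n14.hot = 18  [B.cnt + 24]
33. n14.lim = -9  [B.cnt * -1 - 15]
34. n17.val = "wy"  [terminal]
35. n4.acc = true  [S.hot > 17]
36. n0.key = "pz"  ["pz"]
37. n0.hot = 29  [b.sig + 28]
38. n0.lim = -2  [-2]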